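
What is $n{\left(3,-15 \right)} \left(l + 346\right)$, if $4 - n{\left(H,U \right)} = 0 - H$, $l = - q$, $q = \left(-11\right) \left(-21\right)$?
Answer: $805$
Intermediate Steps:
$q = 231$
$l = -231$ ($l = \left(-1\right) 231 = -231$)
$n{\left(H,U \right)} = 4 + H$ ($n{\left(H,U \right)} = 4 - \left(0 - H\right) = 4 - - H = 4 + H$)
$n{\left(3,-15 \right)} \left(l + 346\right) = \left(4 + 3\right) \left(-231 + 346\right) = 7 \cdot 115 = 805$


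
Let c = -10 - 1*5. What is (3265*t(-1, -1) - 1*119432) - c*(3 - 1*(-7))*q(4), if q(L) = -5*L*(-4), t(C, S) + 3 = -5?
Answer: -133552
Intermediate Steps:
t(C, S) = -8 (t(C, S) = -3 - 5 = -8)
c = -15 (c = -10 - 5 = -15)
q(L) = 20*L
(3265*t(-1, -1) - 1*119432) - c*(3 - 1*(-7))*q(4) = (3265*(-8) - 1*119432) - (-15*(3 - 1*(-7)))*20*4 = (-26120 - 119432) - (-15*(3 + 7))*80 = -145552 - (-15*10)*80 = -145552 - (-150)*80 = -145552 - 1*(-12000) = -145552 + 12000 = -133552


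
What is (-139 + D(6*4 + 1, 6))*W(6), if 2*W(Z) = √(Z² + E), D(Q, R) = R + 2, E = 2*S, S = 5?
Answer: -131*√46/2 ≈ -444.24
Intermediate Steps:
E = 10 (E = 2*5 = 10)
D(Q, R) = 2 + R
W(Z) = √(10 + Z²)/2 (W(Z) = √(Z² + 10)/2 = √(10 + Z²)/2)
(-139 + D(6*4 + 1, 6))*W(6) = (-139 + (2 + 6))*(√(10 + 6²)/2) = (-139 + 8)*(√(10 + 36)/2) = -131*√46/2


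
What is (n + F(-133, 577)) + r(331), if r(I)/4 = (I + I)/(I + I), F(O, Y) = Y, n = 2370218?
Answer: 2370799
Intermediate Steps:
r(I) = 4 (r(I) = 4*((I + I)/(I + I)) = 4*((2*I)/((2*I))) = 4*((2*I)*(1/(2*I))) = 4*1 = 4)
(n + F(-133, 577)) + r(331) = (2370218 + 577) + 4 = 2370795 + 4 = 2370799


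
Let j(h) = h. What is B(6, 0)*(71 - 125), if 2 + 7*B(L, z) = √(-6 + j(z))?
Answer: 108/7 - 54*I*√6/7 ≈ 15.429 - 18.896*I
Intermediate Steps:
B(L, z) = -2/7 + √(-6 + z)/7
B(6, 0)*(71 - 125) = (-2/7 + √(-6 + 0)/7)*(71 - 125) = (-2/7 + √(-6)/7)*(-54) = (-2/7 + (I*√6)/7)*(-54) = (-2/7 + I*√6/7)*(-54) = 108/7 - 54*I*√6/7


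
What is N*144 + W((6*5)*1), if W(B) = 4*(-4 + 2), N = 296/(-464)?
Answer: -2896/29 ≈ -99.862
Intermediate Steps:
N = -37/58 (N = 296*(-1/464) = -37/58 ≈ -0.63793)
W(B) = -8 (W(B) = 4*(-2) = -8)
N*144 + W((6*5)*1) = -37/58*144 - 8 = -2664/29 - 8 = -2896/29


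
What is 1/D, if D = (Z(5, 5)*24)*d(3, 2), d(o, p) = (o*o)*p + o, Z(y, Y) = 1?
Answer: 1/504 ≈ 0.0019841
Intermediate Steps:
d(o, p) = o + p*o² (d(o, p) = o²*p + o = p*o² + o = o + p*o²)
D = 504 (D = (1*24)*(3*(1 + 3*2)) = 24*(3*(1 + 6)) = 24*(3*7) = 24*21 = 504)
1/D = 1/504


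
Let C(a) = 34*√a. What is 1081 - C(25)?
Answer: 911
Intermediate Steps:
1081 - C(25) = 1081 - 34*√25 = 1081 - 34*5 = 1081 - 1*170 = 1081 - 170 = 911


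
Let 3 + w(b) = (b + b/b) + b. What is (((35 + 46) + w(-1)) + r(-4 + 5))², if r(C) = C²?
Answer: 6084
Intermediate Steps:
w(b) = -2 + 2*b (w(b) = -3 + ((b + b/b) + b) = -3 + ((b + 1) + b) = -3 + ((1 + b) + b) = -3 + (1 + 2*b) = -2 + 2*b)
(((35 + 46) + w(-1)) + r(-4 + 5))² = (((35 + 46) + (-2 + 2*(-1))) + (-4 + 5)²)² = ((81 + (-2 - 2)) + 1²)² = ((81 - 4) + 1)² = (77 + 1)² = 78² = 6084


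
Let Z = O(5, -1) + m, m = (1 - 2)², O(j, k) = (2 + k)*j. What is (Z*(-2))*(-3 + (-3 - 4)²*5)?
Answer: -2904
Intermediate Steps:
O(j, k) = j*(2 + k)
m = 1 (m = (-1)² = 1)
Z = 6 (Z = 5*(2 - 1) + 1 = 5*1 + 1 = 5 + 1 = 6)
(Z*(-2))*(-3 + (-3 - 4)²*5) = (6*(-2))*(-3 + (-3 - 4)²*5) = -12*(-3 + (-7)²*5) = -12*(-3 + 49*5) = -12*(-3 + 245) = -12*242 = -2904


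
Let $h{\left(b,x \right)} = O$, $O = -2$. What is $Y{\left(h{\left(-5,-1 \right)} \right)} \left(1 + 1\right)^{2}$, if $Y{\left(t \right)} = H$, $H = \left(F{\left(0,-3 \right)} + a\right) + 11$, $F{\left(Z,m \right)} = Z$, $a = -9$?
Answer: $8$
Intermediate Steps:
$h{\left(b,x \right)} = -2$
$H = 2$ ($H = \left(0 - 9\right) + 11 = -9 + 11 = 2$)
$Y{\left(t \right)} = 2$
$Y{\left(h{\left(-5,-1 \right)} \right)} \left(1 + 1\right)^{2} = 2 \left(1 + 1\right)^{2} = 2 \cdot 2^{2} = 2 \cdot 4 = 8$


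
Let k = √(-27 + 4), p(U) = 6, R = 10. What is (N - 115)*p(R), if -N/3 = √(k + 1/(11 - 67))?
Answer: -690 - 9*√(-14 + 784*I*√23)/14 ≈ -717.82 - 27.925*I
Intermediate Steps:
k = I*√23 (k = √(-23) = I*√23 ≈ 4.7958*I)
N = -3*√(-1/56 + I*√23) (N = -3*√(I*√23 + 1/(11 - 67)) = -3*√(I*√23 + 1/(-56)) = -3*√(I*√23 - 1/56) = -3*√(-1/56 + I*√23) ≈ -4.6369 - 4.6542*I)
(N - 115)*p(R) = (-3*√(-14 + 784*I*√23)/28 - 115)*6 = (-115 - 3*√(-14 + 784*I*√23)/28)*6 = -690 - 9*√(-14 + 784*I*√23)/14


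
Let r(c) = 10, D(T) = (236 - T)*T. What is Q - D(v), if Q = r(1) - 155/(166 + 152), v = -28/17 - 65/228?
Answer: 373621065725/796238928 ≈ 469.23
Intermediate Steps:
v = -7489/3876 (v = -28*1/17 - 65*1/228 = -28/17 - 65/228 = -7489/3876 ≈ -1.9321)
D(T) = T*(236 - T)
Q = 3025/318 (Q = 10 - 155/(166 + 152) = 10 - 155/318 = 3025/318 ≈ 9.5126)
Q - D(v) = 3025/318 - (-7489)*(236 - 1*(-7489/3876))/3876 = 3025/318 - (-7489)*(236 + 7489/3876)/3876 = 3025/318 - (-7489)*922225/(3876*3876) = 3025/318 - 1*(-6906543025/15023376) = 3025/318 + 6906543025/15023376 = 373621065725/796238928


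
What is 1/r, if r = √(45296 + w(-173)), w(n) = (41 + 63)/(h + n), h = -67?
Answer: √40766010/1358867 ≈ 0.0046986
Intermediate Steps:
w(n) = 104/(-67 + n) (w(n) = (41 + 63)/(-67 + n) = 104/(-67 + n))
r = √40766010/30 (r = √(45296 + 104/(-67 - 173)) = √(45296 + 104/(-240)) = √(45296 + 104*(-1/240)) = √(45296 - 13/30) = √(1358867/30) = √40766010/30 ≈ 212.83)
1/r = 1/(√40766010/30) = √40766010/1358867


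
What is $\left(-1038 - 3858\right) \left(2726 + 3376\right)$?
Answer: $-29875392$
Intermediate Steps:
$\left(-1038 - 3858\right) \left(2726 + 3376\right) = \left(-4896\right) 6102 = -29875392$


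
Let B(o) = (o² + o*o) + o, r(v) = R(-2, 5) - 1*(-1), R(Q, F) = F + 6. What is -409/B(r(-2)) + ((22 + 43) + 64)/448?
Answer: -36133/33600 ≈ -1.0754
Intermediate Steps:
R(Q, F) = 6 + F
r(v) = 12 (r(v) = (6 + 5) - 1*(-1) = 11 + 1 = 12)
B(o) = o + 2*o² (B(o) = (o² + o²) + o = 2*o² + o = o + 2*o²)
-409/B(r(-2)) + ((22 + 43) + 64)/448 = -409*1/(12*(1 + 2*12)) + ((22 + 43) + 64)/448 = -409*1/(12*(1 + 24)) + (65 + 64)*(1/448) = -409/(12*25) + 129*(1/448) = -409/300 + 129/448 = -36133/33600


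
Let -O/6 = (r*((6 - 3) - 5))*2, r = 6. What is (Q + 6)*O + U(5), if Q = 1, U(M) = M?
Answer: 1013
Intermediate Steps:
O = 144 (O = -6*6*((6 - 3) - 5)*2 = -6*6*(3 - 5)*2 = -6*6*(-2)*2 = -(-72)*2 = -6*(-24) = 144)
(Q + 6)*O + U(5) = (1 + 6)*144 + 5 = 7*144 + 5 = 1008 + 5 = 1013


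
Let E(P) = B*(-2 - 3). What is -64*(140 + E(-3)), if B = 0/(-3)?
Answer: -8960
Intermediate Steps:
B = 0 (B = 0*(-1/3) = 0)
E(P) = 0 (E(P) = 0*(-2 - 3) = 0*(-5) = 0)
-64*(140 + E(-3)) = -64*(140 + 0) = -64*140 = -8960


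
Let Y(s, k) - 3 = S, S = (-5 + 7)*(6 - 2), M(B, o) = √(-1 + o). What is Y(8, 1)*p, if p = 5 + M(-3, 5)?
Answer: 77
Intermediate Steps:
S = 8 (S = 2*4 = 8)
Y(s, k) = 11 (Y(s, k) = 3 + 8 = 11)
p = 7 (p = 5 + √(-1 + 5) = 5 + √4 = 5 + 2 = 7)
Y(8, 1)*p = 11*7 = 77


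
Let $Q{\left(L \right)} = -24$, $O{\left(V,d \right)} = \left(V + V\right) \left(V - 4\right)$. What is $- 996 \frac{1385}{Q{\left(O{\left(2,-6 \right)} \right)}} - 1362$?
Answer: $\frac{112231}{2} \approx 56116.0$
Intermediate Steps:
$O{\left(V,d \right)} = 2 V \left(-4 + V\right)$
$- 996 \frac{1385}{Q{\left(O{\left(2,-6 \right)} \right)}} - 1362 = - 996 \frac{1385}{-24} - 1362 = - 996 \cdot 1385 \left(- \frac{1}{24}\right) - 1362 = \left(-996\right) \left(- \frac{1385}{24}\right) - 1362 = \frac{114955}{2} - 1362 = \frac{112231}{2}$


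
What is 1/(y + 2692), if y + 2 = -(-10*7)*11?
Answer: 1/3460 ≈ 0.00028902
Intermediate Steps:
y = 768 (y = -2 - (-10*7)*11 = -2 - (-70)*11 = -2 - 1*(-770) = -2 + 770 = 768)
1/(y + 2692) = 1/(768 + 2692) = 1/3460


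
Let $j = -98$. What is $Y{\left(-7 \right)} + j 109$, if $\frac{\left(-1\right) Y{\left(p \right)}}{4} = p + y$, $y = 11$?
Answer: $-10698$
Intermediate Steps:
$Y{\left(p \right)} = -44 - 4 p$ ($Y{\left(p \right)} = - 4 \left(p + 11\right) = - 4 \left(11 + p\right) = -44 - 4 p$)
$Y{\left(-7 \right)} + j 109 = \left(-44 - -28\right) - 10682 = \left(-44 + 28\right) - 10682 = -16 - 10682 = -10698$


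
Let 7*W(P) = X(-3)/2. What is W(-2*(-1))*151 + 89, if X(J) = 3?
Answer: 1699/14 ≈ 121.36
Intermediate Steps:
W(P) = 3/14 (W(P) = (3/2)/7 = (3*(½))/7 = (⅐)*(3/2) = 3/14)
W(-2*(-1))*151 + 89 = (3/14)*151 + 89 = 453/14 + 89 = 1699/14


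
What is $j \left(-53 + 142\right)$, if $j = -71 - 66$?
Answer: $-12193$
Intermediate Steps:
$j = -137$ ($j = -71 - 66 = -137$)
$j \left(-53 + 142\right) = - 137 \left(-53 + 142\right) = \left(-137\right) 89 = -12193$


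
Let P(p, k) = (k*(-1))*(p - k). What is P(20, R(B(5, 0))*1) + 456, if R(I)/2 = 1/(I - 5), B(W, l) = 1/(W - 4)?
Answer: 1865/4 ≈ 466.25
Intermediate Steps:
B(W, l) = 1/(-4 + W)
R(I) = 2/(-5 + I) (R(I) = 2/(I - 5) = 2/(-5 + I))
P(p, k) = -k*(p - k) (P(p, k) = (-k)*(p - k) = -k*(p - k))
P(20, R(B(5, 0))*1) + 456 = ((2/(-5 + 1/(-4 + 5)))*1)*((2/(-5 + 1/(-4 + 5)))*1 - 1*20) + 456 = ((2/(-5 + 1/1))*1)*((2/(-5 + 1/1))*1 - 20) + 456 = ((2/(-5 + 1))*1)*((2/(-5 + 1))*1 - 20) + 456 = ((2/(-4))*1)*((2/(-4))*1 - 20) + 456 = ((2*(-¼))*1)*((2*(-¼))*1 - 20) + 456 = (-½*1)*(-½*1 - 20) + 456 = -(-½ - 20)/2 + 456 = -½*(-41/2) + 456 = 41/4 + 456 = 1865/4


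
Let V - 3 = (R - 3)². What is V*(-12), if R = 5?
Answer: -84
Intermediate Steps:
V = 7 (V = 3 + (5 - 3)² = 3 + 2² = 3 + 4 = 7)
V*(-12) = 7*(-12) = -84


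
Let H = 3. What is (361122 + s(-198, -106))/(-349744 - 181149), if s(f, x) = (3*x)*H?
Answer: -360168/530893 ≈ -0.67842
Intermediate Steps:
s(f, x) = 9*x (s(f, x) = (3*x)*3 = 9*x)
(361122 + s(-198, -106))/(-349744 - 181149) = (361122 + 9*(-106))/(-349744 - 181149) = (361122 - 954)/(-530893) = 360168*(-1/530893) = -360168/530893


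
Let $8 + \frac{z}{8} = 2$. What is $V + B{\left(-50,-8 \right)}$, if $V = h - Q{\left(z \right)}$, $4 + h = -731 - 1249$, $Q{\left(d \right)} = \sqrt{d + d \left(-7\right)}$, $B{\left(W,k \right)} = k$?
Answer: $-1992 - 12 \sqrt{2} \approx -2009.0$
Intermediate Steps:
$z = -48$ ($z = -64 + 8 \cdot 2 = -64 + 16 = -48$)
$Q{\left(d \right)} = \sqrt{6} \sqrt{- d}$ ($Q{\left(d \right)} = \sqrt{d - 7 d} = \sqrt{- 6 d} = \sqrt{6} \sqrt{- d}$)
$h = -1984$ ($h = -4 - 1980 = -1984$)
$V = -1984 - 12 \sqrt{2}$ ($V = -1984 - \sqrt{6} \sqrt{\left(-1\right) \left(-48\right)} = -1984 - \sqrt{6} \sqrt{48} = -1984 - \sqrt{6} \cdot 4 \sqrt{3} = -1984 - 12 \sqrt{2} \approx -2001.0$)
$V + B{\left(-50,-8 \right)} = \left(-1984 - 12 \sqrt{2}\right) - 8 = -1992 - 12 \sqrt{2}$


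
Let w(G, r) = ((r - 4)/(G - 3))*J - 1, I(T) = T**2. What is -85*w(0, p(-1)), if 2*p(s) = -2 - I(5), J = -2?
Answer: 3230/3 ≈ 1076.7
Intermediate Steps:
p(s) = -27/2 (p(s) = (-2 - 1*5**2)/2 = (-2 - 1*25)/2 = (-2 - 25)/2 = (1/2)*(-27) = -27/2)
w(G, r) = -1 - 2*(-4 + r)/(-3 + G) (w(G, r) = ((r - 4)/(G - 3))*(-2) - 1 = ((-4 + r)/(-3 + G))*(-2) - 1 = -2*(-4 + r)/(-3 + G) - 1 = -1 - 2*(-4 + r)/(-3 + G))
-85*w(0, p(-1)) = -85*(11 - 1*0 - 2*(-27/2))/(-3 + 0) = -85*(11 + 0 + 27)/(-3) = -(-85)*38/3 = -85*(-38/3) = 3230/3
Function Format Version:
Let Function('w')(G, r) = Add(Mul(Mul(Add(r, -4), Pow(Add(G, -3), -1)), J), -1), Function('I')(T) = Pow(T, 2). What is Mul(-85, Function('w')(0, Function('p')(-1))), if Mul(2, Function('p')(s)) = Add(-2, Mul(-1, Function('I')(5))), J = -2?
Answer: Rational(3230, 3) ≈ 1076.7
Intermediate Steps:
Function('p')(s) = Rational(-27, 2) (Function('p')(s) = Mul(Rational(1, 2), Add(-2, Mul(-1, Pow(5, 2)))) = Mul(Rational(1, 2), Add(-2, Mul(-1, 25))) = Mul(Rational(1, 2), Add(-2, -25)) = Mul(Rational(1, 2), -27) = Rational(-27, 2))
Function('w')(G, r) = Add(-1, Mul(-2, Pow(Add(-3, G), -1), Add(-4, r))) (Function('w')(G, r) = Add(Mul(Mul(Add(r, -4), Pow(Add(G, -3), -1)), -2), -1) = Add(Mul(Mul(Add(-4, r), Pow(Add(-3, G), -1)), -2), -1) = Add(Mul(Mul(Pow(Add(-3, G), -1), Add(-4, r)), -2), -1) = Add(Mul(-2, Pow(Add(-3, G), -1), Add(-4, r)), -1) = Add(-1, Mul(-2, Pow(Add(-3, G), -1), Add(-4, r))))
Mul(-85, Function('w')(0, Function('p')(-1))) = Mul(-85, Mul(Pow(Add(-3, 0), -1), Add(11, Mul(-1, 0), Mul(-2, Rational(-27, 2))))) = Mul(-85, Mul(Pow(-3, -1), Add(11, 0, 27))) = Mul(-85, Mul(Rational(-1, 3), 38)) = Mul(-85, Rational(-38, 3)) = Rational(3230, 3)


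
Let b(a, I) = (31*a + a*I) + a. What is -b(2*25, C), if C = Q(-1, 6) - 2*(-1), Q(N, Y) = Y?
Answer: -2000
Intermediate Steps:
C = 8 (C = 6 - 2*(-1) = 6 + 2 = 8)
b(a, I) = 32*a + I*a (b(a, I) = (31*a + I*a) + a = 32*a + I*a)
-b(2*25, C) = -2*25*(32 + 8) = -50*40 = -1*2000 = -2000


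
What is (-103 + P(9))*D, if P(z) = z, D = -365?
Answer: 34310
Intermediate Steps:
(-103 + P(9))*D = (-103 + 9)*(-365) = -94*(-365) = 34310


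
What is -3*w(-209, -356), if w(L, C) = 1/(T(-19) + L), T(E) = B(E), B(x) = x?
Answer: 1/76 ≈ 0.013158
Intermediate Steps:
T(E) = E
w(L, C) = 1/(-19 + L)
-3*w(-209, -356) = -3/(-19 - 209) = -3/(-228) = -3*(-1/228) = 1/76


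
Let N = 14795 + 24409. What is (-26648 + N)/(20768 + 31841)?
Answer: 12556/52609 ≈ 0.23867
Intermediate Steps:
N = 39204
(-26648 + N)/(20768 + 31841) = (-26648 + 39204)/(20768 + 31841) = 12556/52609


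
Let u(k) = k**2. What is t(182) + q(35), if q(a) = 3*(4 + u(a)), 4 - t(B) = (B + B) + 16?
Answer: 3311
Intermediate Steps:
t(B) = -12 - 2*B (t(B) = 4 - ((B + B) + 16) = 4 - (2*B + 16) = 4 - (16 + 2*B) = 4 + (-16 - 2*B) = -12 - 2*B)
q(a) = 12 + 3*a**2 (q(a) = 3*(4 + a**2) = 12 + 3*a**2)
t(182) + q(35) = (-12 - 2*182) + (12 + 3*35**2) = (-12 - 364) + (12 + 3*1225) = -376 + (12 + 3675) = -376 + 3687 = 3311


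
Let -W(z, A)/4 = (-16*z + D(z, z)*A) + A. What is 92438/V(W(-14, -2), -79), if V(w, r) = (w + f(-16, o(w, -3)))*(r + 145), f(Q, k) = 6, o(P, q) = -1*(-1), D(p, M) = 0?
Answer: -46219/29106 ≈ -1.5880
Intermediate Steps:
o(P, q) = 1
W(z, A) = -4*A + 64*z (W(z, A) = -4*((-16*z + 0*A) + A) = -4*((-16*z + 0) + A) = -4*(-16*z + A) = -4*(A - 16*z) = -4*A + 64*z)
V(w, r) = (6 + w)*(145 + r) (V(w, r) = (w + 6)*(r + 145) = (6 + w)*(145 + r))
92438/V(W(-14, -2), -79) = 92438/(870 + 6*(-79) + 145*(-4*(-2) + 64*(-14)) - 79*(-4*(-2) + 64*(-14))) = 92438/(870 - 474 + 145*(8 - 896) - 79*(8 - 896)) = 92438/(870 - 474 + 145*(-888) - 79*(-888)) = 92438/(870 - 474 - 128760 + 70152) = 92438/(-58212) = 92438*(-1/58212) = -46219/29106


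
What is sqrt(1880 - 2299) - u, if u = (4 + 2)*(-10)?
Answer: 60 + I*sqrt(419) ≈ 60.0 + 20.469*I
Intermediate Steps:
u = -60 (u = 6*(-10) = -60)
sqrt(1880 - 2299) - u = sqrt(1880 - 2299) - 1*(-60) = sqrt(-419) + 60 = I*sqrt(419) + 60 = 60 + I*sqrt(419)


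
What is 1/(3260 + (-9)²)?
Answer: 1/3341 ≈ 0.00029931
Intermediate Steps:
1/(3260 + (-9)²) = 1/(3260 + 81) = 1/3341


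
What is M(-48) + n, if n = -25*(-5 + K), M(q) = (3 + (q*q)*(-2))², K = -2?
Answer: 21206200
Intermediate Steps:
M(q) = (3 - 2*q²)² (M(q) = (3 + q²*(-2))² = (3 - 2*q²)²)
n = 175 (n = -25*(-5 - 2) = -25*(-7) = 175)
M(-48) + n = (-3 + 2*(-48)²)² + 175 = (-3 + 2*2304)² + 175 = (-3 + 4608)² + 175 = 4605² + 175 = 21206025 + 175 = 21206200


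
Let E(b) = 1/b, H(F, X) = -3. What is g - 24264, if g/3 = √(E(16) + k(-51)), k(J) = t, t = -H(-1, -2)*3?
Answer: -24264 + 3*√145/4 ≈ -24255.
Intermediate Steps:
t = 9 (t = -1*(-3)*3 = 3*3 = 9)
k(J) = 9
g = 3*√145/4 (g = 3*√(1/16 + 9) = 3*√(145/16) = 3*(√145/4) = 3*√145/4 ≈ 9.0312)
g - 24264 = 3*√145/4 - 24264 = -24264 + 3*√145/4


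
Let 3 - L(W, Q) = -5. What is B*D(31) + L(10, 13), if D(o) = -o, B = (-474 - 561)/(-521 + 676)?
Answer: 215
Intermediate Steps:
B = -207/31 (B = -1035/155 = -1035*1/155 = -207/31 ≈ -6.6774)
L(W, Q) = 8 (L(W, Q) = 3 - 1*(-5) = 3 + 5 = 8)
B*D(31) + L(10, 13) = -(-207)*31/31 + 8 = -207/31*(-31) + 8 = 207 + 8 = 215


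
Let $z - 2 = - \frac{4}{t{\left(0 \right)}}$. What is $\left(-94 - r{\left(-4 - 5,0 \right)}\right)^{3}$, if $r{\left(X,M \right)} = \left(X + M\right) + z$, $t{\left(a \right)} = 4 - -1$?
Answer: $- \frac{80062991}{125} \approx -6.405 \cdot 10^{5}$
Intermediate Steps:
$t{\left(a \right)} = 5$ ($t{\left(a \right)} = 4 + 1 = 5$)
$z = \frac{6}{5}$ ($z = 2 - \frac{4}{5} = \frac{6}{5} \approx 1.2$)
$r{\left(X,M \right)} = \frac{6}{5} + M + X$ ($r{\left(X,M \right)} = \left(X + M\right) + \frac{6}{5} = \left(M + X\right) + \frac{6}{5} = \frac{6}{5} + M + X$)
$\left(-94 - r{\left(-4 - 5,0 \right)}\right)^{3} = \left(-94 - \left(\frac{6}{5} + 0 - 9\right)\right)^{3} = \left(-94 - - \frac{39}{5}\right)^{3} = \left(-94 + \frac{39}{5}\right)^{3} = \left(- \frac{431}{5}\right)^{3} = - \frac{80062991}{125}$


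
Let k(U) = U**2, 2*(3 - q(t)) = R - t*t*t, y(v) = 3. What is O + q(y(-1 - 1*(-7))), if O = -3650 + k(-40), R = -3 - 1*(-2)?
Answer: -2033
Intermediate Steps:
R = -1 (R = -3 + 2 = -1)
q(t) = 7/2 + t**3/2 (q(t) = 3 - (-1 - t*t*t)/2 = 3 - (-1 - t**2*t)/2 = 3 - (-1 - t**3)/2 = 3 + (1/2 + t**3/2) = 7/2 + t**3/2)
O = -2050 (O = -3650 + (-40)**2 = -3650 + 1600 = -2050)
O + q(y(-1 - 1*(-7))) = -2050 + (7/2 + (1/2)*3**3) = -2050 + (7/2 + (1/2)*27) = -2050 + (7/2 + 27/2) = -2050 + 17 = -2033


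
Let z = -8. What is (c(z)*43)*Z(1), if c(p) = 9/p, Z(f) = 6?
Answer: -1161/4 ≈ -290.25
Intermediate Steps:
(c(z)*43)*Z(1) = ((9/(-8))*43)*6 = ((9*(-⅛))*43)*6 = -9/8*43*6 = -387/8*6 = -1161/4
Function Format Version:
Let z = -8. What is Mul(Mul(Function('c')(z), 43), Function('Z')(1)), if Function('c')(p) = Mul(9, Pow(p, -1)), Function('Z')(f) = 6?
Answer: Rational(-1161, 4) ≈ -290.25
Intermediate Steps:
Mul(Mul(Function('c')(z), 43), Function('Z')(1)) = Mul(Mul(Mul(9, Pow(-8, -1)), 43), 6) = Mul(Mul(Mul(9, Rational(-1, 8)), 43), 6) = Mul(Mul(Rational(-9, 8), 43), 6) = Mul(Rational(-387, 8), 6) = Rational(-1161, 4)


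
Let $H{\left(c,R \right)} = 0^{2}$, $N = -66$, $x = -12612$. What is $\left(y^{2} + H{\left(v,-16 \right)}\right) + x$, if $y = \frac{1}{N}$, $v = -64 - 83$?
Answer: $- \frac{54937871}{4356} \approx -12612.0$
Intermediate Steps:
$v = -147$
$y = - \frac{1}{66}$ ($y = \frac{1}{-66} = - \frac{1}{66} \approx -0.015152$)
$H{\left(c,R \right)} = 0$
$\left(y^{2} + H{\left(v,-16 \right)}\right) + x = \left(\left(- \frac{1}{66}\right)^{2} + 0\right) - 12612 = \left(\frac{1}{4356} + 0\right) - 12612 = \frac{1}{4356} - 12612 = - \frac{54937871}{4356}$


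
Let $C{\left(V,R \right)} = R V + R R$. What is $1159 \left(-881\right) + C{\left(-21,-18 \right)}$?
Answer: $-1020377$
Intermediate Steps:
$C{\left(V,R \right)} = R^{2} + R V$ ($C{\left(V,R \right)} = R V + R^{2} = R^{2} + R V$)
$1159 \left(-881\right) + C{\left(-21,-18 \right)} = 1159 \left(-881\right) - 18 \left(-18 - 21\right) = -1021079 - -702 = -1021079 + 702 = -1020377$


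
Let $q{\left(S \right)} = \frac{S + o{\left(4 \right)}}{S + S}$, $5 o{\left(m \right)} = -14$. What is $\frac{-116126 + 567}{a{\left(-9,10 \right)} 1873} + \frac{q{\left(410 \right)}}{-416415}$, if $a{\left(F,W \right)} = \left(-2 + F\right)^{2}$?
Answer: $- \frac{49323628865822}{96732715212375} \approx -0.5099$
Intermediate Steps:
$o{\left(m \right)} = - \frac{14}{5}$ ($o{\left(m \right)} = \frac{1}{5} \left(-14\right) = - \frac{14}{5}$)
$q{\left(S \right)} = \frac{- \frac{14}{5} + S}{2 S}$ ($q{\left(S \right)} = \frac{S - \frac{14}{5}}{S + S} = \frac{- \frac{14}{5} + S}{2 S}$)
$\frac{-116126 + 567}{a{\left(-9,10 \right)} 1873} + \frac{q{\left(410 \right)}}{-416415} = \frac{-116126 + 567}{\left(-2 - 9\right)^{2} \cdot 1873} + \frac{\frac{1}{10} \cdot \frac{1}{410} \left(-14 + 5 \cdot 410\right)}{-416415} = - \frac{115559}{\left(-11\right)^{2} \cdot 1873} + \frac{1}{10} \cdot \frac{1}{410} \left(-14 + 2050\right) \left(- \frac{1}{416415}\right) = - \frac{115559}{121 \cdot 1873} + \frac{1}{10} \cdot \frac{1}{410} \cdot 2036 \left(- \frac{1}{416415}\right) = - \frac{115559}{226633} + \frac{509}{1025} \left(- \frac{1}{416415}\right) = \left(-115559\right) \frac{1}{226633} - \frac{509}{426825375} = - \frac{115559}{226633} - \frac{509}{426825375} = - \frac{49323628865822}{96732715212375}$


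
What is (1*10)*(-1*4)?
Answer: -40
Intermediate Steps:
(1*10)*(-1*4) = 10*(-4) = -40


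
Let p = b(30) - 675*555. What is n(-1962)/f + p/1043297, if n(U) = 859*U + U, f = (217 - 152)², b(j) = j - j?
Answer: -352391736933/881585965 ≈ -399.72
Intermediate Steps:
b(j) = 0
f = 4225 (f = 65² = 4225)
n(U) = 860*U
p = -374625 (p = 0 - 675*555 = 0 - 374625 = -374625)
n(-1962)/f + p/1043297 = (860*(-1962))/4225 - 374625/1043297 = -1687320*1/4225 - 374625*1/1043297 = -337464/845 - 374625/1043297 = -352391736933/881585965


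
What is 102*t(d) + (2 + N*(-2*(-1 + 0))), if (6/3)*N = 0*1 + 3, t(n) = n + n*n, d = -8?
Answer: 5717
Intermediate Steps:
t(n) = n + n**2
N = 3/2 (N = (0*1 + 3)/2 = (0 + 3)/2 = (1/2)*3 = 3/2 ≈ 1.5000)
102*t(d) + (2 + N*(-2*(-1 + 0))) = 102*(-8*(1 - 8)) + (2 + 3*(-2*(-1 + 0))/2) = 102*(-8*(-7)) + (2 + 3*(-2*(-1))/2) = 102*56 + (2 + (3/2)*2) = 5712 + (2 + 3) = 5712 + 5 = 5717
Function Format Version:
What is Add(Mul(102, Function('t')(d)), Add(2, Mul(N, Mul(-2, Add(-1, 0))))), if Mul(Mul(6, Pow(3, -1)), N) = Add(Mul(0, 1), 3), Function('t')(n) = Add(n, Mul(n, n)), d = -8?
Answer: 5717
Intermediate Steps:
Function('t')(n) = Add(n, Pow(n, 2))
N = Rational(3, 2) (N = Mul(Rational(1, 2), Add(Mul(0, 1), 3)) = Mul(Rational(1, 2), Add(0, 3)) = Mul(Rational(1, 2), 3) = Rational(3, 2) ≈ 1.5000)
Add(Mul(102, Function('t')(d)), Add(2, Mul(N, Mul(-2, Add(-1, 0))))) = Add(Mul(102, Mul(-8, Add(1, -8))), Add(2, Mul(Rational(3, 2), Mul(-2, Add(-1, 0))))) = Add(Mul(102, Mul(-8, -7)), Add(2, Mul(Rational(3, 2), Mul(-2, -1)))) = Add(Mul(102, 56), Add(2, Mul(Rational(3, 2), 2))) = Add(5712, Add(2, 3)) = Add(5712, 5) = 5717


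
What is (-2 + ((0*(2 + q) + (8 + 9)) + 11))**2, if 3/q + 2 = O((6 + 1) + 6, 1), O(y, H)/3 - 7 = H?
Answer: 676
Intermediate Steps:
O(y, H) = 21 + 3*H
q = 3/22 (q = 3/(-2 + (21 + 3*1)) = 3/(-2 + (21 + 3)) = 3/(-2 + 24) = 3/22 ≈ 0.13636)
(-2 + ((0*(2 + q) + (8 + 9)) + 11))**2 = (-2 + ((0*(2 + 3/22) + (8 + 9)) + 11))**2 = (-2 + ((0*(47/22) + 17) + 11))**2 = (-2 + ((0 + 17) + 11))**2 = (-2 + (17 + 11))**2 = (-2 + 28)**2 = 26**2 = 676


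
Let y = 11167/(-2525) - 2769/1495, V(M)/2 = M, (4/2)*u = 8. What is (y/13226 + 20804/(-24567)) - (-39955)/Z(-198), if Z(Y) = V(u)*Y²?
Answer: -710093181081525919/986368012446088800 ≈ -0.71991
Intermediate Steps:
u = 4 (u = (½)*8 = 4)
V(M) = 2*M
y = -364406/58075 (y = 11167*(-1/2525) - 2769*1/1495 = -11167/2525 - 213/115 = -364406/58075 ≈ -6.2747)
Z(Y) = 8*Y² (Z(Y) = (2*4)*Y² = 8*Y²)
(y/13226 + 20804/(-24567)) - (-39955)/Z(-198) = (-364406/58075/13226 + 20804/(-24567)) - (-39955)/(8*(-198)²) = (-364406/58075*1/13226 + 20804*(-1/24567)) - (-39955)/(8*39204) = (-182203/384049975 - 20804/24567) - (-39955)/313632 = -7994251861001/9434955735825 - (-39955)/313632 = -7994251861001/9434955735825 - 1*(-39955/313632) = -7994251861001/9434955735825 + 39955/313632 = -710093181081525919/986368012446088800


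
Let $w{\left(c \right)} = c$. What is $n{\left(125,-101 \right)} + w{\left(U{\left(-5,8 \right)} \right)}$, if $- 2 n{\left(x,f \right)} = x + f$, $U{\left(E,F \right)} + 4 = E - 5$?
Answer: $-26$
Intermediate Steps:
$U{\left(E,F \right)} = -9 + E$ ($U{\left(E,F \right)} = -4 + \left(E - 5\right) = -4 + \left(-5 + E\right) = -9 + E$)
$n{\left(x,f \right)} = - \frac{f}{2} - \frac{x}{2}$ ($n{\left(x,f \right)} = - \frac{x + f}{2} = - \frac{f + x}{2} = - \frac{f}{2} - \frac{x}{2}$)
$n{\left(125,-101 \right)} + w{\left(U{\left(-5,8 \right)} \right)} = \left(\left(- \frac{1}{2}\right) \left(-101\right) - \frac{125}{2}\right) - 14 = \left(\frac{101}{2} - \frac{125}{2}\right) - 14 = -12 - 14 = -26$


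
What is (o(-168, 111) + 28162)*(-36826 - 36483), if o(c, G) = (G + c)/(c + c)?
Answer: -231228535367/112 ≈ -2.0645e+9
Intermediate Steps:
o(c, G) = (G + c)/(2*c) (o(c, G) = (G + c)/((2*c)) = (G + c)*(1/(2*c)) = (G + c)/(2*c))
(o(-168, 111) + 28162)*(-36826 - 36483) = ((½)*(111 - 168)/(-168) + 28162)*(-36826 - 36483) = ((½)*(-1/168)*(-57) + 28162)*(-73309) = (19/112 + 28162)*(-73309) = (3154163/112)*(-73309) = -231228535367/112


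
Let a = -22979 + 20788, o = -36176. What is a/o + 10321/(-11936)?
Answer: -3100185/3855328 ≈ -0.80413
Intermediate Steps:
a = -2191
a/o + 10321/(-11936) = -2191/(-36176) + 10321/(-11936) = -2191*(-1/36176) + 10321*(-1/11936) = 313/5168 - 10321/11936 = -3100185/3855328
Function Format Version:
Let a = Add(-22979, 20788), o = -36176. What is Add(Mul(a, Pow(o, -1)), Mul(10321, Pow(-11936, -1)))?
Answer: Rational(-3100185, 3855328) ≈ -0.80413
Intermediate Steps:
a = -2191
Add(Mul(a, Pow(o, -1)), Mul(10321, Pow(-11936, -1))) = Add(Mul(-2191, Pow(-36176, -1)), Mul(10321, Pow(-11936, -1))) = Add(Mul(-2191, Rational(-1, 36176)), Mul(10321, Rational(-1, 11936))) = Add(Rational(313, 5168), Rational(-10321, 11936)) = Rational(-3100185, 3855328)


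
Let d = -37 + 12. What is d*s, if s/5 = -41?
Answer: 5125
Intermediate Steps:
d = -25
s = -205 (s = 5*(-41) = -205)
d*s = -25*(-205) = 5125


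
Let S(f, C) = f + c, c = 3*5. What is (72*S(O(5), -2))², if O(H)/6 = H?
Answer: 10497600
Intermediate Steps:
c = 15
O(H) = 6*H
S(f, C) = 15 + f (S(f, C) = f + 15 = 15 + f)
(72*S(O(5), -2))² = (72*(15 + 6*5))² = (72*(15 + 30))² = (72*45)² = 3240² = 10497600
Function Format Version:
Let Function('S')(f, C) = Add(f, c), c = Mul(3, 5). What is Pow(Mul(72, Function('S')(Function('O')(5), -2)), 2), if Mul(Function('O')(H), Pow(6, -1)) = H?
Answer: 10497600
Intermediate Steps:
c = 15
Function('O')(H) = Mul(6, H)
Function('S')(f, C) = Add(15, f) (Function('S')(f, C) = Add(f, 15) = Add(15, f))
Pow(Mul(72, Function('S')(Function('O')(5), -2)), 2) = Pow(Mul(72, Add(15, Mul(6, 5))), 2) = Pow(Mul(72, Add(15, 30)), 2) = Pow(Mul(72, 45), 2) = Pow(3240, 2) = 10497600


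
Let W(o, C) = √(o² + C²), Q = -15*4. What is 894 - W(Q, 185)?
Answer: 894 - 5*√1513 ≈ 699.51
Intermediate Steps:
Q = -60
W(o, C) = √(C² + o²)
894 - W(Q, 185) = 894 - √(185² + (-60)²) = 894 - √(34225 + 3600) = 894 - √37825 = 894 - 5*√1513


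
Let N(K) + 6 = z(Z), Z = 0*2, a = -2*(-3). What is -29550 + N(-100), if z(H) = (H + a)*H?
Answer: -29556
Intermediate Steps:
a = 6
Z = 0
z(H) = H*(6 + H) (z(H) = (H + 6)*H = (6 + H)*H = H*(6 + H))
N(K) = -6 (N(K) = -6 + 0*(6 + 0) = -6 + 0*6 = -6 + 0 = -6)
-29550 + N(-100) = -29550 - 6 = -29556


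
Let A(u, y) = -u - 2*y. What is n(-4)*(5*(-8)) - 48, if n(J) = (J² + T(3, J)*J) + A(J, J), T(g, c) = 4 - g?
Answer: -1008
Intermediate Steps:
n(J) = J² - 2*J (n(J) = (J² + (4 - 1*3)*J) + (-J - 2*J) = (J² + (4 - 3)*J) - 3*J = (J² + 1*J) - 3*J = (J² + J) - 3*J = (J + J²) - 3*J = J² - 2*J)
n(-4)*(5*(-8)) - 48 = (-4*(-2 - 4))*(5*(-8)) - 48 = -4*(-6)*(-40) - 48 = 24*(-40) - 48 = -960 - 48 = -1008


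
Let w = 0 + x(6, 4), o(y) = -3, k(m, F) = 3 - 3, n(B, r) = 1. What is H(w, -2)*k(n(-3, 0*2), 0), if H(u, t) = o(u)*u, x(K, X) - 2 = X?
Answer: 0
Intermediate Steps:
k(m, F) = 0
x(K, X) = 2 + X
w = 6 (w = 0 + (2 + 4) = 0 + 6 = 6)
H(u, t) = -3*u
H(w, -2)*k(n(-3, 0*2), 0) = -3*6*0 = -18*0 = 0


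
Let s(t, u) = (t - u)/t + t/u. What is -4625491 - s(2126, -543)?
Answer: -5339746998629/1154418 ≈ -4.6255e+6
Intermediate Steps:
s(t, u) = t/u + (t - u)/t (s(t, u) = (t - u)/t + t/u = t/u + (t - u)/t)
-4625491 - s(2126, -543) = -4625491 - (1 + 2126/(-543) - 1*(-543)/2126) = -4625491 - (1 + 2126*(-1/543) - 1*(-543)*1/2126) = -4625491 - (1 - 2126/543 + 543/2126) = -4625491 - 1*(-3070609/1154418) = -4625491 + 3070609/1154418 = -5339746998629/1154418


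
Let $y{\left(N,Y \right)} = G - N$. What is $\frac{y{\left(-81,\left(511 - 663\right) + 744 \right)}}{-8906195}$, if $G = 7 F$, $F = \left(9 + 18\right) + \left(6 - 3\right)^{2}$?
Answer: $- \frac{333}{8906195} \approx -3.739 \cdot 10^{-5}$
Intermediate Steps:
$F = 36$ ($F = 27 + 3^{2} = 27 + 9 = 36$)
$G = 252$ ($G = 7 \cdot 36 = 252$)
$y{\left(N,Y \right)} = 252 - N$
$\frac{y{\left(-81,\left(511 - 663\right) + 744 \right)}}{-8906195} = \frac{252 - -81}{-8906195} = \left(252 + 81\right) \left(- \frac{1}{8906195}\right) = 333 \left(- \frac{1}{8906195}\right) = - \frac{333}{8906195}$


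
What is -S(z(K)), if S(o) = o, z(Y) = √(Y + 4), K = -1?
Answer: -√3 ≈ -1.7320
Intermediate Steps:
z(Y) = √(4 + Y)
-S(z(K)) = -√(4 - 1) = -√3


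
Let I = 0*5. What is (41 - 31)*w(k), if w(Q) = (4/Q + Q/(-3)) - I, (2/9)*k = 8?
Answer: -1070/9 ≈ -118.89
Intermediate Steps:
k = 36 (k = (9/2)*8 = 36)
I = 0
w(Q) = 4/Q - Q/3 (w(Q) = (4/Q + Q/(-3)) - 1*0 = (4/Q + Q*(-⅓)) + 0 = (4/Q - Q/3) + 0 = 4/Q - Q/3)
(41 - 31)*w(k) = (41 - 31)*(4/36 - ⅓*36) = 10*(4*(1/36) - 12) = 10*(⅑ - 12) = 10*(-107/9) = -1070/9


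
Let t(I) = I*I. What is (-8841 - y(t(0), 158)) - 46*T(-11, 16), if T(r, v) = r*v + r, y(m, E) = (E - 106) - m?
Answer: -291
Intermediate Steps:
t(I) = I²
y(m, E) = -106 + E - m (y(m, E) = (-106 + E) - m = -106 + E - m)
T(r, v) = r + r*v
(-8841 - y(t(0), 158)) - 46*T(-11, 16) = (-8841 - (-106 + 158 - 1*0²)) - (-506)*(1 + 16) = (-8841 - (-106 + 158 - 1*0)) - (-506)*17 = (-8841 - (-106 + 158 + 0)) - 46*(-187) = (-8841 - 1*52) + 8602 = (-8841 - 52) + 8602 = -8893 + 8602 = -291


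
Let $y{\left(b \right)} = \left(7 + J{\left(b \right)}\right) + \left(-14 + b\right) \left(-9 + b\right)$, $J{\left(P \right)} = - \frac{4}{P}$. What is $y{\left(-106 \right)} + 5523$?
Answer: $\frac{1024492}{53} \approx 19330.0$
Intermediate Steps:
$y{\left(b \right)} = 7 - \frac{4}{b} + \left(-14 + b\right) \left(-9 + b\right)$ ($y{\left(b \right)} = \left(7 - \frac{4}{b}\right) + \left(-14 + b\right) \left(-9 + b\right) = 7 - \frac{4}{b} + \left(-14 + b\right) \left(-9 + b\right)$)
$y{\left(-106 \right)} + 5523 = \left(133 + \left(-106\right)^{2} - -2438 - \frac{4}{-106}\right) + 5523 = \left(133 + 11236 + 2438 - - \frac{2}{53}\right) + 5523 = \left(133 + 11236 + 2438 + \frac{2}{53}\right) + 5523 = \frac{731773}{53} + 5523 = \frac{1024492}{53}$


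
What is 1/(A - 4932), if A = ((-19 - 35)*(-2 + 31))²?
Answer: 1/2447424 ≈ 4.0859e-7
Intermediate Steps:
A = 2452356 (A = (-54*29)² = (-1566)² = 2452356)
1/(A - 4932) = 1/(2452356 - 4932) = 1/2447424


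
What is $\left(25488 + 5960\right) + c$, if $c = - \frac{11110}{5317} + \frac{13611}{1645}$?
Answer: $\frac{275112925057}{8746465} \approx 31454.0$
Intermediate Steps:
$c = \frac{54093737}{8746465}$ ($c = \left(-11110\right) \frac{1}{5317} + 13611 \cdot \frac{1}{1645} = - \frac{11110}{5317} + \frac{13611}{1645} = \frac{54093737}{8746465} \approx 6.1846$)
$\left(25488 + 5960\right) + c = \left(25488 + 5960\right) + \frac{54093737}{8746465} = 31448 + \frac{54093737}{8746465} = \frac{275112925057}{8746465}$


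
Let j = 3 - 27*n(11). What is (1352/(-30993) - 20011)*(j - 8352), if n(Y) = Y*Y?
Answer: 2401423208800/10331 ≈ 2.3245e+8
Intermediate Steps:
n(Y) = Y²
j = -3264 (j = 3 - 27*11² = 3 - 27*121 = 3 - 3267 = -3264)
(1352/(-30993) - 20011)*(j - 8352) = (1352/(-30993) - 20011)*(-3264 - 8352) = (1352*(-1/30993) - 20011)*(-11616) = (-1352/30993 - 20011)*(-11616) = -620202275/30993*(-11616) = 2401423208800/10331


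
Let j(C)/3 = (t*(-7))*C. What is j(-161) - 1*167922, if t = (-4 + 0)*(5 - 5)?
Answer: -167922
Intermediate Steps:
t = 0 (t = -4*0 = 0)
j(C) = 0 (j(C) = 3*((0*(-7))*C) = 3*(0*C) = 3*0 = 0)
j(-161) - 1*167922 = 0 - 1*167922 = 0 - 167922 = -167922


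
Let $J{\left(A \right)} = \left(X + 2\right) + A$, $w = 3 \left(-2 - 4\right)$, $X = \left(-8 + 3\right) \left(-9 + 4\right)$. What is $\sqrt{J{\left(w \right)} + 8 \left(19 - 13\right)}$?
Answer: $\sqrt{57} \approx 7.5498$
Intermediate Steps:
$X = 25$ ($X = \left(-5\right) \left(-5\right) = 25$)
$w = -18$ ($w = 3 \left(-6\right) = -18$)
$J{\left(A \right)} = 27 + A$ ($J{\left(A \right)} = \left(25 + 2\right) + A = 27 + A$)
$\sqrt{J{\left(w \right)} + 8 \left(19 - 13\right)} = \sqrt{\left(27 - 18\right) + 8 \left(19 - 13\right)} = \sqrt{9 + 8 \cdot 6} = \sqrt{9 + 48} = \sqrt{57}$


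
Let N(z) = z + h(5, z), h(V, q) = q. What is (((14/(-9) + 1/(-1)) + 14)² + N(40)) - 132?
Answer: 6397/81 ≈ 78.975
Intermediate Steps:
N(z) = 2*z (N(z) = z + z = 2*z)
(((14/(-9) + 1/(-1)) + 14)² + N(40)) - 132 = (((14/(-9) + 1/(-1)) + 14)² + 2*40) - 132 = (((14*(-⅑) + 1*(-1)) + 14)² + 80) - 132 = (((-14/9 - 1) + 14)² + 80) - 132 = ((-23/9 + 14)² + 80) - 132 = ((103/9)² + 80) - 132 = (10609/81 + 80) - 132 = 17089/81 - 132 = 6397/81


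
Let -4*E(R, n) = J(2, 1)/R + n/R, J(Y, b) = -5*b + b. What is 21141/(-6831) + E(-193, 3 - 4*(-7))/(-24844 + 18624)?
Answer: -3759847551/1214865520 ≈ -3.0949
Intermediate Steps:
J(Y, b) = -4*b
E(R, n) = 1/R - n/(4*R) (E(R, n) = -((-4*1)/R + n/R)/4 = -(-4/R + n/R)/4 = 1/R - n/(4*R))
21141/(-6831) + E(-193, 3 - 4*(-7))/(-24844 + 18624) = 21141/(-6831) + ((1/4)*(4 - (3 - 4*(-7)))/(-193))/(-24844 + 18624) = 21141*(-1/6831) + ((1/4)*(-1/193)*(4 - (3 + 28)))/(-6220) = -783/253 + ((1/4)*(-1/193)*(4 - 1*31))*(-1/6220) = -783/253 + ((1/4)*(-1/193)*(4 - 31))*(-1/6220) = -783/253 + ((1/4)*(-1/193)*(-27))*(-1/6220) = -783/253 + (27/772)*(-1/6220) = -783/253 - 27/4801840 = -3759847551/1214865520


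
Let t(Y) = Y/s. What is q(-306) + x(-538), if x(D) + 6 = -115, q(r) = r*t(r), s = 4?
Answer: 23288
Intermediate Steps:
t(Y) = Y/4
q(r) = r²/4 (q(r) = r*(r/4) = r²/4)
x(D) = -121 (x(D) = -6 - 115 = -121)
q(-306) + x(-538) = (¼)*(-306)² - 121 = (¼)*93636 - 121 = 23409 - 121 = 23288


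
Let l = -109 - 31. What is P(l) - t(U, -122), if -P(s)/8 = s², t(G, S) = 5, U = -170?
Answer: -156805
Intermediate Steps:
l = -140
P(s) = -8*s²
P(l) - t(U, -122) = -8*(-140)² - 1*5 = -8*19600 - 5 = -156800 - 5 = -156805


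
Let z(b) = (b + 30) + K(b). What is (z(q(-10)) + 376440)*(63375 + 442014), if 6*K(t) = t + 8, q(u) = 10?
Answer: 190270366887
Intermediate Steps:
K(t) = 4/3 + t/6 (K(t) = (t + 8)/6 = (8 + t)/6 = 4/3 + t/6)
z(b) = 94/3 + 7*b/6 (z(b) = (b + 30) + (4/3 + b/6) = (30 + b) + (4/3 + b/6) = 94/3 + 7*b/6)
(z(q(-10)) + 376440)*(63375 + 442014) = ((94/3 + (7/6)*10) + 376440)*(63375 + 442014) = ((94/3 + 35/3) + 376440)*505389 = (43 + 376440)*505389 = 376483*505389 = 190270366887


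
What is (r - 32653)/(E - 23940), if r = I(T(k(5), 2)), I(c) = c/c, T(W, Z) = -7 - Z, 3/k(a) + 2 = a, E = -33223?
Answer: 32652/57163 ≈ 0.57121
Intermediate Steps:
k(a) = 3/(-2 + a)
I(c) = 1
r = 1
(r - 32653)/(E - 23940) = (1 - 32653)/(-33223 - 23940) = -32652/(-57163) = -32652*(-1/57163) = 32652/57163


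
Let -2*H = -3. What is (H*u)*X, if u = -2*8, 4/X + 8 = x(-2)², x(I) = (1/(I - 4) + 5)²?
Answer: -124416/696913 ≈ -0.17852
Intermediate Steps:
H = 3/2 (H = -½*(-3) = 3/2 ≈ 1.5000)
x(I) = (5 + 1/(-4 + I))² (x(I) = (1/(-4 + I) + 5)² = (5 + 1/(-4 + I))²)
X = 5184/696913 (X = 4/(-8 + ((-19 + 5*(-2))²/(-4 - 2)²)²) = 4/(-8 + ((-19 - 10)²/(-6)²)²) = 4/(-8 + ((-29)²*(1/36))²) = 4/(-8 + (841*(1/36))²) = 4/(-8 + (841/36)²) = 4/(-8 + 707281/1296) = 4/(696913/1296) = 4*(1296/696913) = 5184/696913 ≈ 0.0074385)
u = -16
(H*u)*X = ((3/2)*(-16))*(5184/696913) = -24*5184/696913 = -124416/696913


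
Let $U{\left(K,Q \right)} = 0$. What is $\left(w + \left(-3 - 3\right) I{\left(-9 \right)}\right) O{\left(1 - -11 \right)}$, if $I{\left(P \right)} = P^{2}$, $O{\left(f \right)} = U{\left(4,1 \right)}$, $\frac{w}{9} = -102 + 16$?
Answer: $0$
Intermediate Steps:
$w = -774$ ($w = 9 \left(-102 + 16\right) = 9 \left(-86\right) = -774$)
$O{\left(f \right)} = 0$
$\left(w + \left(-3 - 3\right) I{\left(-9 \right)}\right) O{\left(1 - -11 \right)} = \left(-774 + \left(-3 - 3\right) \left(-9\right)^{2}\right) 0 = \left(-774 - 486\right) 0 = \left(-1260\right) 0 = 0$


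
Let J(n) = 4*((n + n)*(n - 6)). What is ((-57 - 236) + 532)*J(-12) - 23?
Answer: 412969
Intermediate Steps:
J(n) = 8*n*(-6 + n) (J(n) = 4*((2*n)*(-6 + n)) = 4*(2*n*(-6 + n)) = 8*n*(-6 + n))
((-57 - 236) + 532)*J(-12) - 23 = ((-57 - 236) + 532)*(8*(-12)*(-6 - 12)) - 23 = (-293 + 532)*(8*(-12)*(-18)) - 23 = 239*1728 - 23 = 412992 - 23 = 412969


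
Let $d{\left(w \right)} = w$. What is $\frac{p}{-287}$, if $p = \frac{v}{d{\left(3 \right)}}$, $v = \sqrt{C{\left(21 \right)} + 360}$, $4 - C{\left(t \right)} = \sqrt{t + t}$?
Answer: $- \frac{\sqrt{364 - \sqrt{42}}}{861} \approx -0.021961$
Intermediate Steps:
$C{\left(t \right)} = 4 - \sqrt{2} \sqrt{t}$ ($C{\left(t \right)} = 4 - \sqrt{t + t} = 4 - \sqrt{2 t} = 4 - \sqrt{2} \sqrt{t}$)
$v = \sqrt{364 - \sqrt{42}}$ ($v = \sqrt{\left(4 - \sqrt{2} \sqrt{21}\right) + 360} = \sqrt{\left(4 - \sqrt{42}\right) + 360} = \sqrt{364 - \sqrt{42}} \approx 18.908$)
$p = \frac{\sqrt{364 - \sqrt{42}}}{3} \approx 6.3027$
$\frac{p}{-287} = \frac{\frac{1}{3} \sqrt{364 - \sqrt{42}}}{-287} = \frac{\sqrt{364 - \sqrt{42}}}{3} \left(- \frac{1}{287}\right) = - \frac{\sqrt{364 - \sqrt{42}}}{861}$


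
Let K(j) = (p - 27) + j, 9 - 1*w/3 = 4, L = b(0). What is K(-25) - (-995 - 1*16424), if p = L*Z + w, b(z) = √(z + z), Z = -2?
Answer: 17382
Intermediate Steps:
b(z) = √2*√z (b(z) = √(2*z) = √2*√z)
L = 0 (L = √2*√0 = √2*0 = 0)
w = 15 (w = 27 - 3*4 = 27 - 12 = 15)
p = 15 (p = 0*(-2) + 15 = 0 + 15 = 15)
K(j) = -12 + j (K(j) = (15 - 27) + j = -12 + j)
K(-25) - (-995 - 1*16424) = (-12 - 25) - (-995 - 1*16424) = -37 - (-995 - 16424) = -37 - 1*(-17419) = -37 + 17419 = 17382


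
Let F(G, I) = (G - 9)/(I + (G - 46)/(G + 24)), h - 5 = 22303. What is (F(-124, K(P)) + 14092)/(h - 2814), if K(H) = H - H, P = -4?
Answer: 119117/165699 ≈ 0.71888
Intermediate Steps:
K(H) = 0
h = 22308 (h = 5 + 22303 = 22308)
F(G, I) = (-9 + G)/(I + (-46 + G)/(24 + G))
(F(-124, K(P)) + 14092)/(h - 2814) = ((-216 + (-124)**2 + 15*(-124))/(-46 - 124 + 24*0 - 124*0) + 14092)/(22308 - 2814) = ((-216 + 15376 - 1860)/(-46 - 124 + 0 + 0) + 14092)/19494 = (13300/(-170) + 14092)*(1/19494) = (-1/170*13300 + 14092)*(1/19494) = (-1330/17 + 14092)*(1/19494) = (238234/17)*(1/19494) = 119117/165699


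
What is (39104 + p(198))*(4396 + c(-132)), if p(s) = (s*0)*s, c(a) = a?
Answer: 166739456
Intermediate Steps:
p(s) = 0 (p(s) = 0*s = 0)
(39104 + p(198))*(4396 + c(-132)) = (39104 + 0)*(4396 - 132) = 39104*4264 = 166739456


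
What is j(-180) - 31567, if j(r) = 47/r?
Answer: -5682107/180 ≈ -31567.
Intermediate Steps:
j(-180) - 31567 = 47/(-180) - 31567 = 47*(-1/180) - 31567 = -47/180 - 31567 = -5682107/180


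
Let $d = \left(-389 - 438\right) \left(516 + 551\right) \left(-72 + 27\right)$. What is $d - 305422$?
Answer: $39402983$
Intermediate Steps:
$d = 39708405$ ($d = \left(-827\right) 1067 \left(-45\right) = \left(-882409\right) \left(-45\right) = 39708405$)
$d - 305422 = 39708405 - 305422 = 39402983$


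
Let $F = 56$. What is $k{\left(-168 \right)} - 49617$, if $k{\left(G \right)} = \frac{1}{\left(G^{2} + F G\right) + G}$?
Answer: $- \frac{925257815}{18648} \approx -49617.0$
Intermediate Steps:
$k{\left(G \right)} = \frac{1}{G^{2} + 57 G}$ ($k{\left(G \right)} = \frac{1}{\left(G^{2} + 56 G\right) + G} = \frac{1}{G^{2} + 57 G}$)
$k{\left(-168 \right)} - 49617 = \frac{1}{\left(-168\right) \left(57 - 168\right)} - 49617 = - \frac{1}{168 \left(-111\right)} - 49617 = \left(- \frac{1}{168}\right) \left(- \frac{1}{111}\right) - 49617 = \frac{1}{18648} - 49617 = - \frac{925257815}{18648}$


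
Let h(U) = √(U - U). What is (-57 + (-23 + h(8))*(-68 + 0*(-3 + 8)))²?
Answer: 2271049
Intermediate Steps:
h(U) = 0 (h(U) = √0 = 0)
(-57 + (-23 + h(8))*(-68 + 0*(-3 + 8)))² = (-57 + (-23 + 0)*(-68 + 0*(-3 + 8)))² = (-57 - 23*(-68 + 0*5))² = (-57 - 23*(-68 + 0))² = (-57 - 23*(-68))² = (-57 + 1564)² = 1507² = 2271049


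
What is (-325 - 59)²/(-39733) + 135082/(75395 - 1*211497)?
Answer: -748125577/159051199 ≈ -4.7037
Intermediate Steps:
(-325 - 59)²/(-39733) + 135082/(75395 - 1*211497) = (-384)²*(-1/39733) + 135082/(75395 - 211497) = 147456*(-1/39733) + 135082/(-136102) = -147456/39733 + 135082*(-1/136102) = -147456/39733 - 3973/4003 = -748125577/159051199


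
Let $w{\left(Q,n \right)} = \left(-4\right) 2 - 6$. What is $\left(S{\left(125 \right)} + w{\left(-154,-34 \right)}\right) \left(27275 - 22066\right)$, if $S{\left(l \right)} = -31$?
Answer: $-234405$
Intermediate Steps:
$w{\left(Q,n \right)} = -14$ ($w{\left(Q,n \right)} = -8 - 6 = -14$)
$\left(S{\left(125 \right)} + w{\left(-154,-34 \right)}\right) \left(27275 - 22066\right) = \left(-31 - 14\right) \left(27275 - 22066\right) = \left(-45\right) 5209 = -234405$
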